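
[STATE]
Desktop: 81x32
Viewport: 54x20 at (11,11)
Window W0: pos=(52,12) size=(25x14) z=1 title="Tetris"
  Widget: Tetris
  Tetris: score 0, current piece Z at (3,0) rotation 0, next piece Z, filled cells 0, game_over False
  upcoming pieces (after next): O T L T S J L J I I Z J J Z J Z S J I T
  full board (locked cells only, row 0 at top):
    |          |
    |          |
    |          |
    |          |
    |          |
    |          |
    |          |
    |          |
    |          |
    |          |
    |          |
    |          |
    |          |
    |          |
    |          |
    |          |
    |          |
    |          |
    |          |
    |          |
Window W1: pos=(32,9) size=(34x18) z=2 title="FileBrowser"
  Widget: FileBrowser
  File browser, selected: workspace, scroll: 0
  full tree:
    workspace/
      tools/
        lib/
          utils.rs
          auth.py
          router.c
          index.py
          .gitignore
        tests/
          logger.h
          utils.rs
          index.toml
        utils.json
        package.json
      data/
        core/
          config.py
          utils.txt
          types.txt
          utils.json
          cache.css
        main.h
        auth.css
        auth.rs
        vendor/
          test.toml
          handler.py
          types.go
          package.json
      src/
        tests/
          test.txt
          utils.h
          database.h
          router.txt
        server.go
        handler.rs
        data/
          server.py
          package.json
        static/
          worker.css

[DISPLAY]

                     ┠────────────────────────────────
                     ┃> [-] workspace/                
                     ┃    [+] tools/                  
                     ┃    [+] data/                   
                     ┃    [+] src/                    
                     ┃                                
                     ┃                                
                     ┃                                
                     ┃                                
                     ┃                                
                     ┃                                
                     ┃                                
                     ┃                                
                     ┃                                
                     ┃                                
                     ┗━━━━━━━━━━━━━━━━━━━━━━━━━━━━━━━━
                                                      
                                                      
                                                      
                                                      


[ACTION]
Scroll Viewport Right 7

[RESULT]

              ┠────────────────────────────────┨      
              ┃> [-] workspace/                ┃━━━━━━
              ┃    [+] tools/                  ┃      
              ┃    [+] data/                   ┃──────
              ┃    [+] src/                    ┃xt:   
              ┃                                ┃      
              ┃                                ┃▓     
              ┃                                ┃      
              ┃                                ┃      
              ┃                                ┃      
              ┃                                ┃ore:  
              ┃                                ┃      
              ┃                                ┃      
              ┃                                ┃      
              ┃                                ┃━━━━━━
              ┗━━━━━━━━━━━━━━━━━━━━━━━━━━━━━━━━┛      
                                                      
                                                      
                                                      
                                                      


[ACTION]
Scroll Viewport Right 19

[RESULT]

     ┠────────────────────────────────┨               
     ┃> [-] workspace/                ┃━━━━━━━━━━┓    
     ┃    [+] tools/                  ┃          ┃    
     ┃    [+] data/                   ┃──────────┨    
     ┃    [+] src/                    ┃xt:       ┃    
     ┃                                ┃          ┃    
     ┃                                ┃▓         ┃    
     ┃                                ┃          ┃    
     ┃                                ┃          ┃    
     ┃                                ┃          ┃    
     ┃                                ┃ore:      ┃    
     ┃                                ┃          ┃    
     ┃                                ┃          ┃    
     ┃                                ┃          ┃    
     ┃                                ┃━━━━━━━━━━┛    
     ┗━━━━━━━━━━━━━━━━━━━━━━━━━━━━━━━━┛               
                                                      
                                                      
                                                      
                                                      


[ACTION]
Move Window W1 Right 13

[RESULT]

                  ┠────────────────────────────────┨  
                  ┃> [-] workspace/                ┃  
                  ┃    [+] tools/                  ┃  
                  ┃    [+] data/                   ┃  
                  ┃    [+] src/                    ┃  
                  ┃                                ┃  
                  ┃                                ┃  
                  ┃                                ┃  
                  ┃                                ┃  
                  ┃                                ┃  
                  ┃                                ┃  
                  ┃                                ┃  
                  ┃                                ┃  
                  ┃                                ┃  
                  ┃                                ┃  
                  ┗━━━━━━━━━━━━━━━━━━━━━━━━━━━━━━━━┛  
                                                      
                                                      
                                                      
                                                      


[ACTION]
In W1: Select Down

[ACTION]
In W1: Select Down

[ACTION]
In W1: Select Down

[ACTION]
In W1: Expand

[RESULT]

                  ┠────────────────────────────────┨  
                  ┃  [-] workspace/                ┃  
                  ┃    [+] tools/                  ┃  
                  ┃    [+] data/                   ┃  
                  ┃  > [-] src/                    ┃  
                  ┃      [+] tests/                ┃  
                  ┃      server.go                 ┃  
                  ┃      handler.rs                ┃  
                  ┃      [+] data/                 ┃  
                  ┃      [+] static/               ┃  
                  ┃                                ┃  
                  ┃                                ┃  
                  ┃                                ┃  
                  ┃                                ┃  
                  ┃                                ┃  
                  ┗━━━━━━━━━━━━━━━━━━━━━━━━━━━━━━━━┛  
                                                      
                                                      
                                                      
                                                      


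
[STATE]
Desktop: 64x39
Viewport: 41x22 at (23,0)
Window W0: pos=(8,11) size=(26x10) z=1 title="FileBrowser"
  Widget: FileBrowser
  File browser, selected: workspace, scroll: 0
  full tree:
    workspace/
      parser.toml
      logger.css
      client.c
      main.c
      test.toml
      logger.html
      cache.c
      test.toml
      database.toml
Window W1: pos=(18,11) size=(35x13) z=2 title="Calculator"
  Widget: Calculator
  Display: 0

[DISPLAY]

                                         
                                         
                                         
                                         
                                         
                                         
                                         
                                         
                                         
                                         
                                         
━━━━━━━━━━━━━━━━━━━━━━━━━━━━━┓           
culator                      ┃           
─────────────────────────────┨           
                            0┃           
┬───┬───┬───┐                ┃           
│ 8 │ 9 │ ÷ │                ┃           
┼───┼───┼───┤                ┃           
│ 5 │ 6 │ × │                ┃           
┼───┼───┼───┤                ┃           
│ 2 │ 3 │ - │                ┃           
┼───┼───┼───┤                ┃           


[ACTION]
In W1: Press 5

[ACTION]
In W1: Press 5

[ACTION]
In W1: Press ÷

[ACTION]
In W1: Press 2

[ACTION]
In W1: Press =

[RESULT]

                                         
                                         
                                         
                                         
                                         
                                         
                                         
                                         
                                         
                                         
                                         
━━━━━━━━━━━━━━━━━━━━━━━━━━━━━┓           
culator                      ┃           
─────────────────────────────┨           
                         27.5┃           
┬───┬───┬───┐                ┃           
│ 8 │ 9 │ ÷ │                ┃           
┼───┼───┼───┤                ┃           
│ 5 │ 6 │ × │                ┃           
┼───┼───┼───┤                ┃           
│ 2 │ 3 │ - │                ┃           
┼───┼───┼───┤                ┃           


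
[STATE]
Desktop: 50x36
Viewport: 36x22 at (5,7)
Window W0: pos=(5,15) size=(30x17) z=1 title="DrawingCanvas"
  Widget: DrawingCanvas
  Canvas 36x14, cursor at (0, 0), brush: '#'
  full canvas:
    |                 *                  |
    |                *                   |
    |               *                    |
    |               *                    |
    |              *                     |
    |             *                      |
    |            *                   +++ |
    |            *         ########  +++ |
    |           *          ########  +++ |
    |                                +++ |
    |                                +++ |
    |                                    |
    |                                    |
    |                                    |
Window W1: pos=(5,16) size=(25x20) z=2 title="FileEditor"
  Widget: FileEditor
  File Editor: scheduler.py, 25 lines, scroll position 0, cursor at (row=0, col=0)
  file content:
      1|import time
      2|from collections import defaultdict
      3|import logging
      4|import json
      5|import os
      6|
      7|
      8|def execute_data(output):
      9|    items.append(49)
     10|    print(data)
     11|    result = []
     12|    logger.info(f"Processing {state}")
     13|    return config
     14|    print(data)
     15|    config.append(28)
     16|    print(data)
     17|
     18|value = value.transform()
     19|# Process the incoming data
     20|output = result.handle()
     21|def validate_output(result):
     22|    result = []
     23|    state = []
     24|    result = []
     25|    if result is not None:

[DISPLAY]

                                    
                                    
                                    
                                    
                                    
                                    
                                    
                                    
┏━━━━━━━━━━━━━━━━━━━━━━━━━━━━┓      
┏━━━━━━━━━━━━━━━━━━━━━━━┓    ┃      
┃ FileEditor            ┃────┨      
┠───────────────────────┨    ┃      
┃█mport time           ▲┃    ┃      
┃from collections impor█┃    ┃      
┃import logging        ░┃    ┃      
┃import json           ░┃    ┃      
┃import os             ░┃    ┃      
┃                      ░┃    ┃      
┃                      ░┃####┃      
┃def execute_data(outpu░┃####┃      
┃    items.append(49)  ░┃    ┃      
┃    print(data)       ░┃    ┃      


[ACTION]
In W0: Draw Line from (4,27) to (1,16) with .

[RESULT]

                                    
                                    
                                    
                                    
                                    
                                    
                                    
                                    
┏━━━━━━━━━━━━━━━━━━━━━━━━━━━━┓      
┏━━━━━━━━━━━━━━━━━━━━━━━┓    ┃      
┃ FileEditor            ┃────┨      
┠───────────────────────┨    ┃      
┃█mport time           ▲┃    ┃      
┃from collections impor█┃    ┃      
┃import logging        ░┃..  ┃      
┃import json           ░┃  ..┃      
┃import os             ░┃    ┃      
┃                      ░┃    ┃      
┃                      ░┃####┃      
┃def execute_data(outpu░┃####┃      
┃    items.append(49)  ░┃    ┃      
┃    print(data)       ░┃    ┃      


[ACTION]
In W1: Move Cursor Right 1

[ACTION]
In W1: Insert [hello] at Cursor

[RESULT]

                                    
                                    
                                    
                                    
                                    
                                    
                                    
                                    
┏━━━━━━━━━━━━━━━━━━━━━━━━━━━━┓      
┏━━━━━━━━━━━━━━━━━━━━━━━┓    ┃      
┃ FileEditor            ┃────┨      
┠───────────────────────┨    ┃      
┃ihello█port time      ▲┃    ┃      
┃from collections impor█┃    ┃      
┃import logging        ░┃..  ┃      
┃import json           ░┃  ..┃      
┃import os             ░┃    ┃      
┃                      ░┃    ┃      
┃                      ░┃####┃      
┃def execute_data(outpu░┃####┃      
┃    items.append(49)  ░┃    ┃      
┃    print(data)       ░┃    ┃      


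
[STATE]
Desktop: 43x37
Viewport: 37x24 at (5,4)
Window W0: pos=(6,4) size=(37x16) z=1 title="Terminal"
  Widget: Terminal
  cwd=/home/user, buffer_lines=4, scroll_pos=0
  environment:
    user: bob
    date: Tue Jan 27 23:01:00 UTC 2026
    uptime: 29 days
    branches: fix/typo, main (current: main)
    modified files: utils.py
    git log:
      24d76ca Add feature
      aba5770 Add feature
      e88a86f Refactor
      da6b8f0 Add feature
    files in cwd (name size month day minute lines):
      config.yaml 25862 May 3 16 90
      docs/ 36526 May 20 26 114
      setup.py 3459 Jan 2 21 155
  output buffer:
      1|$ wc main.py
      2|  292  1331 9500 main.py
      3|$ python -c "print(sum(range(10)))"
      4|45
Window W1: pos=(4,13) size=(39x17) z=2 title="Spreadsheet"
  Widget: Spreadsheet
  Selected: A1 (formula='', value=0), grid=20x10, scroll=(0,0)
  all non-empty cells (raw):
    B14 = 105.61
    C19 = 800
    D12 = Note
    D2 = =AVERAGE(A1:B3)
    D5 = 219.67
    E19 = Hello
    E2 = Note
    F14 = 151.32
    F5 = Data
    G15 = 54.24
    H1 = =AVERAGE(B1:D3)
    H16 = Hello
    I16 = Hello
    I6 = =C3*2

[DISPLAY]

 ┏━━━━━━━━━━━━━━━━━━━━━━━━━━━━━━━━━━━
 ┃ Terminal                          
 ┠───────────────────────────────────
 ┃$ wc main.py                       
 ┃  292  1331 9500 main.py           
 ┃$ python -c "print(sum(range(10)))"
 ┃45                                 
 ┃$ █                                
 ┃                                   
━━━━━━━━━━━━━━━━━━━━━━━━━━━━━━━━━━━━━
 Spreadsheet                         
─────────────────────────────────────
A1:                                  
       A       B       C       D     
-------------------------------------
  1      [0]       0       0       0 
  2        0       0       0       0N
  3        0       0       0       0 
  4        0       0       0       0 
  5        0       0       0  219.67 
  6        0       0       0       0 
  7        0       0       0       0 
  8        0       0       0       0 
  9        0       0       0       0 


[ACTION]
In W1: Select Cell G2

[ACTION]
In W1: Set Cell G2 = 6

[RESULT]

 ┏━━━━━━━━━━━━━━━━━━━━━━━━━━━━━━━━━━━
 ┃ Terminal                          
 ┠───────────────────────────────────
 ┃$ wc main.py                       
 ┃  292  1331 9500 main.py           
 ┃$ python -c "print(sum(range(10)))"
 ┃45                                 
 ┃$ █                                
 ┃                                   
━━━━━━━━━━━━━━━━━━━━━━━━━━━━━━━━━━━━━
 Spreadsheet                         
─────────────────────────────────────
G2: 6                                
       A       B       C       D     
-------------------------------------
  1        0       0       0       0 
  2        0       0       0       0N
  3        0       0       0       0 
  4        0       0       0       0 
  5        0       0       0  219.67 
  6        0       0       0       0 
  7        0       0       0       0 
  8        0       0       0       0 
  9        0       0       0       0 


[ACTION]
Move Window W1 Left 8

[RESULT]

 ┏━━━━━━━━━━━━━━━━━━━━━━━━━━━━━━━━━━━
 ┃ Terminal                          
 ┠───────────────────────────────────
 ┃$ wc main.py                       
 ┃  292  1331 9500 main.py           
 ┃$ python -c "print(sum(range(10)))"
 ┃45                                 
 ┃$ █                                
 ┃                                   
━━━━━━━━━━━━━━━━━━━━━━━━━━━━━━━━━┓   
eadsheet                         ┃   
─────────────────────────────────┨   
6                                ┃   
   A       B       C       D     ┃   
---------------------------------┃   
       0       0       0       0 ┃━━━
       0       0       0       0N┃   
       0       0       0       0 ┃   
       0       0       0       0 ┃   
       0       0       0  219.67 ┃   
       0       0       0       0 ┃   
       0       0       0       0 ┃   
       0       0       0       0 ┃   
       0       0       0       0 ┃   


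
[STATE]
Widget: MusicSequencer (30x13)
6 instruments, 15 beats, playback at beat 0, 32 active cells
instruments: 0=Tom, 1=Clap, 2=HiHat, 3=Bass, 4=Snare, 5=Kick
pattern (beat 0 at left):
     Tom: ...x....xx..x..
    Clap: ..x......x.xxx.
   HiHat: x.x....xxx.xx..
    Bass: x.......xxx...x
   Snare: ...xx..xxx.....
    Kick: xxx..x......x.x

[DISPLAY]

      ▼12345678901234         
   Tom···█····██··█··         
  Clap··█······█·███·         
 HiHat█·█····███·██··         
  Bass█·······███···█         
 Snare···██··███·····         
  Kick███··█······█·█         
                              
                              
                              
                              
                              
                              


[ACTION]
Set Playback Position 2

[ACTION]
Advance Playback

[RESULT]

      012▼45678901234         
   Tom···█····██··█··         
  Clap··█······█·███·         
 HiHat█·█····███·██··         
  Bass█·······███···█         
 Snare···██··███·····         
  Kick███··█······█·█         
                              
                              
                              
                              
                              
                              


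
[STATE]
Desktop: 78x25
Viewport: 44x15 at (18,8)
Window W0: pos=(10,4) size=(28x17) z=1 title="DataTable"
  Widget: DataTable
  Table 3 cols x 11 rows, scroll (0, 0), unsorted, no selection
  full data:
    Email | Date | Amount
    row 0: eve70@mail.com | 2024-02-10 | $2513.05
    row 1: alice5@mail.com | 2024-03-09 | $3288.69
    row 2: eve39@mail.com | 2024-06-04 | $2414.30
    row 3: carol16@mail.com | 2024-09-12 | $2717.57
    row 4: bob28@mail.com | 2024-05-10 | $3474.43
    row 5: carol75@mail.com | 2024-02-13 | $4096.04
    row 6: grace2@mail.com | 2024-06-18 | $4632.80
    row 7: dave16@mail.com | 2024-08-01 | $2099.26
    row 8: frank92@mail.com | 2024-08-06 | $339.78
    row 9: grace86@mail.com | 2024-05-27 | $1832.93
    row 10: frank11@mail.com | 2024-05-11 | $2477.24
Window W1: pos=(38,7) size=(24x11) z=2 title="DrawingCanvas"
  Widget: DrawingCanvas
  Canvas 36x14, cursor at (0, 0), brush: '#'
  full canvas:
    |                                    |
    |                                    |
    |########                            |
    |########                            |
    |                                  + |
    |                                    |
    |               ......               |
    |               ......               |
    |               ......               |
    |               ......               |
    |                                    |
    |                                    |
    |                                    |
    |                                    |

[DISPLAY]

─────────┼─────────┃┃ DrawingCanvas        ┃
ail.com  │2024-02-1┃┠──────────────────────┨
mail.com │2024-03-0┃┃+                     ┃
ail.com  │2024-06-0┃┃                      ┃
@mail.com│2024-09-1┃┃########              ┃
ail.com  │2024-05-1┃┃########              ┃
@mail.com│2024-02-1┃┃                      ┃
mail.com │2024-06-1┃┃                      ┃
mail.com │2024-08-0┃┃               ...... ┃
@mail.com│2024-08-0┃┗━━━━━━━━━━━━━━━━━━━━━━┛
@mail.com│2024-05-2┃                        
@mail.com│2024-05-1┃                        
━━━━━━━━━━━━━━━━━━━┛                        
                                            
                                            


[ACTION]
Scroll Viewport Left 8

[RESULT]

┃────────────────┼─────────┃┃ DrawingCanvas 
┃eve70@mail.com  │2024-02-1┃┠───────────────
┃alice5@mail.com │2024-03-0┃┃+              
┃eve39@mail.com  │2024-06-0┃┃               
┃carol16@mail.com│2024-09-1┃┃########       
┃bob28@mail.com  │2024-05-1┃┃########       
┃carol75@mail.com│2024-02-1┃┃               
┃grace2@mail.com │2024-06-1┃┃               
┃dave16@mail.com │2024-08-0┃┃               
┃frank92@mail.com│2024-08-0┃┗━━━━━━━━━━━━━━━
┃grace86@mail.com│2024-05-2┃                
┃frank11@mail.com│2024-05-1┃                
┗━━━━━━━━━━━━━━━━━━━━━━━━━━┛                
                                            
                                            


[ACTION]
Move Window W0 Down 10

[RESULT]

┏━━━━━━━━━━━━━━━━━━━━━━━━━━┓┃ DrawingCanvas 
┃ DataTable                ┃┠───────────────
┠──────────────────────────┨┃+              
┃Email           │Date     ┃┃               
┃────────────────┼─────────┃┃########       
┃eve70@mail.com  │2024-02-1┃┃########       
┃alice5@mail.com │2024-03-0┃┃               
┃eve39@mail.com  │2024-06-0┃┃               
┃carol16@mail.com│2024-09-1┃┃               
┃bob28@mail.com  │2024-05-1┃┗━━━━━━━━━━━━━━━
┃carol75@mail.com│2024-02-1┃                
┃grace2@mail.com │2024-06-1┃                
┃dave16@mail.com │2024-08-0┃                
┃frank92@mail.com│2024-08-0┃                
┃grace86@mail.com│2024-05-2┃                


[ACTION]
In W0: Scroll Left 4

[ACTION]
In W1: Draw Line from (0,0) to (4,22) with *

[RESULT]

┏━━━━━━━━━━━━━━━━━━━━━━━━━━┓┃ DrawingCanvas 
┃ DataTable                ┃┠───────────────
┠──────────────────────────┨┃***            
┃Email           │Date     ┃┃   ******      
┃────────────────┼─────────┃┃######## ***** 
┃eve70@mail.com  │2024-02-1┃┃########      *
┃alice5@mail.com │2024-03-0┃┃               
┃eve39@mail.com  │2024-06-0┃┃               
┃carol16@mail.com│2024-09-1┃┃               
┃bob28@mail.com  │2024-05-1┃┗━━━━━━━━━━━━━━━
┃carol75@mail.com│2024-02-1┃                
┃grace2@mail.com │2024-06-1┃                
┃dave16@mail.com │2024-08-0┃                
┃frank92@mail.com│2024-08-0┃                
┃grace86@mail.com│2024-05-2┃                


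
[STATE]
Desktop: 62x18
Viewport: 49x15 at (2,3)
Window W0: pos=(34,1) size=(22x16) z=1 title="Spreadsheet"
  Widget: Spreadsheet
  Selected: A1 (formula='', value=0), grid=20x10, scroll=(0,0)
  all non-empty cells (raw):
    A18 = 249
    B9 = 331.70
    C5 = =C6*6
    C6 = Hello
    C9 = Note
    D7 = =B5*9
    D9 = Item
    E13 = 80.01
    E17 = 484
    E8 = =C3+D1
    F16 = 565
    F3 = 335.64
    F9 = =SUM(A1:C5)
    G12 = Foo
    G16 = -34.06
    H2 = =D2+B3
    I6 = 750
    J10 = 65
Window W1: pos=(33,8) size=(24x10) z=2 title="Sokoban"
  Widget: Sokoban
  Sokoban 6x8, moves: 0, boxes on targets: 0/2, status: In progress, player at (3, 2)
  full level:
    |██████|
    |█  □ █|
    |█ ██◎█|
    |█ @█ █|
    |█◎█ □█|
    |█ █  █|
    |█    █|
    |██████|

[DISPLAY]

                                ┠────────────────
                                ┃A1:             
                                ┃       A       B
                                ┃----------------
                                ┃  1      [0]    
                               ┏━━━━━━━━━━━━━━━━━
                               ┃ Sokoban         
                               ┠─────────────────
                               ┃██████           
                               ┃█  □ █           
                               ┃█ ██◎█           
                               ┃█ @█ █           
                               ┃█◎█ □█           
                               ┃█ █  █           
                               ┗━━━━━━━━━━━━━━━━━


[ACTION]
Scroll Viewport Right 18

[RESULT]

                     ┠────────────────────┨      
                     ┃A1:                 ┃      
                     ┃       A       B    ┃      
                     ┃--------------------┃      
                     ┃  1      [0]       0┃      
                    ┏━━━━━━━━━━━━━━━━━━━━━━┓     
                    ┃ Sokoban              ┃     
                    ┠──────────────────────┨     
                    ┃██████                ┃     
                    ┃█  □ █                ┃     
                    ┃█ ██◎█                ┃     
                    ┃█ @█ █                ┃     
                    ┃█◎█ □█                ┃     
                    ┃█ █  █                ┃     
                    ┗━━━━━━━━━━━━━━━━━━━━━━┛     


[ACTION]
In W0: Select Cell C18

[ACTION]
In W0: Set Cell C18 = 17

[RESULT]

                     ┠────────────────────┨      
                     ┃C18: 17             ┃      
                     ┃       A       B    ┃      
                     ┃--------------------┃      
                     ┃  1        0       0┃      
                    ┏━━━━━━━━━━━━━━━━━━━━━━┓     
                    ┃ Sokoban              ┃     
                    ┠──────────────────────┨     
                    ┃██████                ┃     
                    ┃█  □ █                ┃     
                    ┃█ ██◎█                ┃     
                    ┃█ @█ █                ┃     
                    ┃█◎█ □█                ┃     
                    ┃█ █  █                ┃     
                    ┗━━━━━━━━━━━━━━━━━━━━━━┛     


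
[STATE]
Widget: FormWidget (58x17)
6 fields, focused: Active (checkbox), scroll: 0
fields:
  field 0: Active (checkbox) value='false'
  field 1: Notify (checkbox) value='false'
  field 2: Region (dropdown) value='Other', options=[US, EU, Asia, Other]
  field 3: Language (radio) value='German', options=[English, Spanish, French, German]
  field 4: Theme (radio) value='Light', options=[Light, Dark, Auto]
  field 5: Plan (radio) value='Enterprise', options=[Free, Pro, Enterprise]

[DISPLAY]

> Active:     [ ]                                         
  Notify:     [ ]                                         
  Region:     [Other                                    ▼]
  Language:   ( ) English  ( ) Spanish  ( ) French  (●) Ge
  Theme:      (●) Light  ( ) Dark  ( ) Auto               
  Plan:       ( ) Free  ( ) Pro  (●) Enterprise           
                                                          
                                                          
                                                          
                                                          
                                                          
                                                          
                                                          
                                                          
                                                          
                                                          
                                                          


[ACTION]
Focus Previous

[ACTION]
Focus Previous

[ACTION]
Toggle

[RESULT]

  Active:     [ ]                                         
  Notify:     [ ]                                         
  Region:     [Other                                    ▼]
  Language:   ( ) English  ( ) Spanish  ( ) French  (●) Ge
> Theme:      (●) Light  ( ) Dark  ( ) Auto               
  Plan:       ( ) Free  ( ) Pro  (●) Enterprise           
                                                          
                                                          
                                                          
                                                          
                                                          
                                                          
                                                          
                                                          
                                                          
                                                          
                                                          


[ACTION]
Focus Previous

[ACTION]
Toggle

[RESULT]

  Active:     [ ]                                         
  Notify:     [ ]                                         
  Region:     [Other                                    ▼]
> Language:   ( ) English  ( ) Spanish  ( ) French  (●) Ge
  Theme:      (●) Light  ( ) Dark  ( ) Auto               
  Plan:       ( ) Free  ( ) Pro  (●) Enterprise           
                                                          
                                                          
                                                          
                                                          
                                                          
                                                          
                                                          
                                                          
                                                          
                                                          
                                                          


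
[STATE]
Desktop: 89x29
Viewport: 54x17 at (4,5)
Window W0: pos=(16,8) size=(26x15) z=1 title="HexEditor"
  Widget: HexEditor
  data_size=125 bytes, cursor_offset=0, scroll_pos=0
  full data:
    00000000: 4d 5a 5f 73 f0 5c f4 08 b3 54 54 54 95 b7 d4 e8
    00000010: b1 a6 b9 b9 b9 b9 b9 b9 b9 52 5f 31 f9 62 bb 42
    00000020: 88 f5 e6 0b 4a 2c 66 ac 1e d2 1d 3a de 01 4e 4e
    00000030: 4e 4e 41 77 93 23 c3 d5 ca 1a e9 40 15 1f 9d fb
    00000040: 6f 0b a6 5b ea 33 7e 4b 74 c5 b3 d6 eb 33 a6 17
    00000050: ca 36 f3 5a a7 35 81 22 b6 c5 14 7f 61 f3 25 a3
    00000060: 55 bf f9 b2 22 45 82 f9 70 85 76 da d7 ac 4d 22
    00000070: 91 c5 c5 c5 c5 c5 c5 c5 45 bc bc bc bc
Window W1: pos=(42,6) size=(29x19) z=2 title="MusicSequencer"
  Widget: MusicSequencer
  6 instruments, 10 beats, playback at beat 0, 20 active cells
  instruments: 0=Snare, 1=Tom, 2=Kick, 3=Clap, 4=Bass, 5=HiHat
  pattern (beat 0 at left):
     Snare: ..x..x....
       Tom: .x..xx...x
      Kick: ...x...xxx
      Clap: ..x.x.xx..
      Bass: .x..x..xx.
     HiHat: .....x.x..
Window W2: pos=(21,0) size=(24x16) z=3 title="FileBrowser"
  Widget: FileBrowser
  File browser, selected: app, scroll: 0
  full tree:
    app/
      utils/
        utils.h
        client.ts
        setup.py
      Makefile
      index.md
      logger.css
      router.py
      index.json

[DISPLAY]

                 ┃    Makefile          ┃             
                 ┃    index.md          ┃━━━━━━━━━━━━━
                 ┃    logger.css        ┃usicSequencer
            ┏━━━━┃    router.py         ┃─────────────
            ┃ Hex┃    index.json        ┃    ▼12345678
            ┠────┃                      ┃nare··█··█···
            ┃0000┃                      ┃ Tom·█··██···
            ┃0000┃                      ┃Kick···█···██
            ┃0000┃                      ┃Clap··█·█·██·
            ┃0000┃                      ┃Bass·█··█··██
            ┃0000┗━━━━━━━━━━━━━━━━━━━━━━┛iHat·····█·█·
            ┃00000050  ca 36 f3 5a a7┃┃               
            ┃00000060  55 bf f9 b2 22┃┃               
            ┃00000070  91 c5 c5 c5 c5┃┃               
            ┃                        ┃┃               
            ┃                        ┃┃               
            ┃                        ┃┃               


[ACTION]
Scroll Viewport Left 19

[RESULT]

                     ┃    Makefile          ┃         
                     ┃    index.md          ┃━━━━━━━━━
                     ┃    logger.css        ┃usicSeque
                ┏━━━━┃    router.py         ┃─────────
                ┃ Hex┃    index.json        ┃    ▼1234
                ┠────┃                      ┃nare··█··
                ┃0000┃                      ┃ Tom·█··█
                ┃0000┃                      ┃Kick···█·
                ┃0000┃                      ┃Clap··█·█
                ┃0000┃                      ┃Bass·█··█
                ┃0000┗━━━━━━━━━━━━━━━━━━━━━━┛iHat·····
                ┃00000050  ca 36 f3 5a a7┃┃           
                ┃00000060  55 bf f9 b2 22┃┃           
                ┃00000070  91 c5 c5 c5 c5┃┃           
                ┃                        ┃┃           
                ┃                        ┃┃           
                ┃                        ┃┃           


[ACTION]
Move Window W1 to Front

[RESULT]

                     ┃    Makefile          ┃         
                     ┃    index.md        ┏━━━━━━━━━━━
                     ┃    logger.css      ┃ MusicSeque
                ┏━━━━┃    router.py       ┠───────────
                ┃ Hex┃    index.json      ┃      ▼1234
                ┠────┃                    ┃ Snare··█··
                ┃0000┃                    ┃   Tom·█··█
                ┃0000┃                    ┃  Kick···█·
                ┃0000┃                    ┃  Clap··█·█
                ┃0000┃                    ┃  Bass·█··█
                ┃0000┗━━━━━━━━━━━━━━━━━━━━┃ HiHat·····
                ┃00000050  ca 36 f3 5a a7┃┃           
                ┃00000060  55 bf f9 b2 22┃┃           
                ┃00000070  91 c5 c5 c5 c5┃┃           
                ┃                        ┃┃           
                ┃                        ┃┃           
                ┃                        ┃┃           


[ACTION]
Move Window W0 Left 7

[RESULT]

                     ┃    Makefile          ┃         
                     ┃    index.md        ┏━━━━━━━━━━━
                     ┃    logger.css      ┃ MusicSeque
         ┏━━━━━━━━━━━┃    router.py       ┠───────────
         ┃ HexEditor ┃    index.json      ┃      ▼1234
         ┠───────────┃                    ┃ Snare··█··
         ┃00000000  4┃                    ┃   Tom·█··█
         ┃00000010  b┃                    ┃  Kick···█·
         ┃00000020  8┃                    ┃  Clap··█·█
         ┃00000030  4┃                    ┃  Bass·█··█
         ┃00000040  6┗━━━━━━━━━━━━━━━━━━━━┃ HiHat·····
         ┃00000050  ca 36 f3 5a a7┃       ┃           
         ┃00000060  55 bf f9 b2 22┃       ┃           
         ┃00000070  91 c5 c5 c5 c5┃       ┃           
         ┃                        ┃       ┃           
         ┃                        ┃       ┃           
         ┃                        ┃       ┃           


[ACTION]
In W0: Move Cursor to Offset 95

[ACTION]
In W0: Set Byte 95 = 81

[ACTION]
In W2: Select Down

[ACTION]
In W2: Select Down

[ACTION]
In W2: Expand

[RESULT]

                     ┃  > Makefile          ┃         
                     ┃    index.md        ┏━━━━━━━━━━━
                     ┃    logger.css      ┃ MusicSeque
         ┏━━━━━━━━━━━┃    router.py       ┠───────────
         ┃ HexEditor ┃    index.json      ┃      ▼1234
         ┠───────────┃                    ┃ Snare··█··
         ┃00000000  4┃                    ┃   Tom·█··█
         ┃00000010  b┃                    ┃  Kick···█·
         ┃00000020  8┃                    ┃  Clap··█·█
         ┃00000030  4┃                    ┃  Bass·█··█
         ┃00000040  6┗━━━━━━━━━━━━━━━━━━━━┃ HiHat·····
         ┃00000050  ca 36 f3 5a a7┃       ┃           
         ┃00000060  55 bf f9 b2 22┃       ┃           
         ┃00000070  91 c5 c5 c5 c5┃       ┃           
         ┃                        ┃       ┃           
         ┃                        ┃       ┃           
         ┃                        ┃       ┃           
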